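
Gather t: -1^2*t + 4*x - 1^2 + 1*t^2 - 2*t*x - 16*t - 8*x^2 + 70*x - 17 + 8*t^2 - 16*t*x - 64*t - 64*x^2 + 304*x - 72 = 9*t^2 + t*(-18*x - 81) - 72*x^2 + 378*x - 90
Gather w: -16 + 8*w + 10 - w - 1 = 7*w - 7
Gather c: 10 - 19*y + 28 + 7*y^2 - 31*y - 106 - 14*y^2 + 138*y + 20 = -7*y^2 + 88*y - 48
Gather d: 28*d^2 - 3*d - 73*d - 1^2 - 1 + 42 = 28*d^2 - 76*d + 40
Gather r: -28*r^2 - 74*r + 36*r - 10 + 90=-28*r^2 - 38*r + 80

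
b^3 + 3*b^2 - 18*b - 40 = (b - 4)*(b + 2)*(b + 5)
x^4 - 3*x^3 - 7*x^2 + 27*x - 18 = (x - 3)*(x - 2)*(x - 1)*(x + 3)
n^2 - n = n*(n - 1)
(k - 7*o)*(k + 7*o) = k^2 - 49*o^2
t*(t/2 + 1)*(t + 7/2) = t^3/2 + 11*t^2/4 + 7*t/2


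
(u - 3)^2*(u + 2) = u^3 - 4*u^2 - 3*u + 18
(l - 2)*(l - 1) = l^2 - 3*l + 2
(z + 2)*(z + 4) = z^2 + 6*z + 8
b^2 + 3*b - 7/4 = (b - 1/2)*(b + 7/2)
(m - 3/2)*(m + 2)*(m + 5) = m^3 + 11*m^2/2 - m/2 - 15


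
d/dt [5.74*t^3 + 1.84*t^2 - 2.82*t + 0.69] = 17.22*t^2 + 3.68*t - 2.82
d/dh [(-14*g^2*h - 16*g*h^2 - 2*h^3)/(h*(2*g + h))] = 2*(-9*g^2 - 4*g*h - h^2)/(4*g^2 + 4*g*h + h^2)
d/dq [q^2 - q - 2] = 2*q - 1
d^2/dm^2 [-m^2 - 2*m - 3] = -2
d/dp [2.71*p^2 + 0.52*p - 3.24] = 5.42*p + 0.52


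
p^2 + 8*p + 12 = (p + 2)*(p + 6)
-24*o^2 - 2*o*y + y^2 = (-6*o + y)*(4*o + y)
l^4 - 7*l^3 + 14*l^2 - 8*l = l*(l - 4)*(l - 2)*(l - 1)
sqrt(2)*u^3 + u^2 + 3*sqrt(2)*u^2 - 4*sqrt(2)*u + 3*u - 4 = (u - 1)*(u + 4)*(sqrt(2)*u + 1)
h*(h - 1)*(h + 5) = h^3 + 4*h^2 - 5*h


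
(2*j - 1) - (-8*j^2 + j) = 8*j^2 + j - 1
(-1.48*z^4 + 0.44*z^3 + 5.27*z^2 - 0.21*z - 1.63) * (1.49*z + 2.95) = -2.2052*z^5 - 3.7104*z^4 + 9.1503*z^3 + 15.2336*z^2 - 3.0482*z - 4.8085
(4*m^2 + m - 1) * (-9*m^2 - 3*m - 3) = -36*m^4 - 21*m^3 - 6*m^2 + 3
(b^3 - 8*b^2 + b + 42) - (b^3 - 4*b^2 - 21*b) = -4*b^2 + 22*b + 42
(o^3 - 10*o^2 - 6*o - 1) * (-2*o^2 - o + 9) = -2*o^5 + 19*o^4 + 31*o^3 - 82*o^2 - 53*o - 9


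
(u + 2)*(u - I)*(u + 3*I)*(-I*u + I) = -I*u^4 + 2*u^3 - I*u^3 + 2*u^2 - I*u^2 - 4*u - 3*I*u + 6*I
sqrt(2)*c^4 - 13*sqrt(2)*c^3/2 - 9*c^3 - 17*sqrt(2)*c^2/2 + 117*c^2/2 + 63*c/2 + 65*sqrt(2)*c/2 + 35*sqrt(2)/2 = (c - 7)*(c - 5*sqrt(2))*(c + sqrt(2)/2)*(sqrt(2)*c + sqrt(2)/2)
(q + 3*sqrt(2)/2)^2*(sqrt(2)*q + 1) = sqrt(2)*q^3 + 7*q^2 + 15*sqrt(2)*q/2 + 9/2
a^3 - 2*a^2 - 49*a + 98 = (a - 7)*(a - 2)*(a + 7)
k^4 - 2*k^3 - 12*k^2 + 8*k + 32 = (k - 4)*(k - 2)*(k + 2)^2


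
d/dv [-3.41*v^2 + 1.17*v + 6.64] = 1.17 - 6.82*v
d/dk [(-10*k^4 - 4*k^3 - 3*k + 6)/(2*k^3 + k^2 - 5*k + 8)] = (-20*k^6 - 20*k^5 + 146*k^4 - 268*k^3 - 129*k^2 - 12*k + 6)/(4*k^6 + 4*k^5 - 19*k^4 + 22*k^3 + 41*k^2 - 80*k + 64)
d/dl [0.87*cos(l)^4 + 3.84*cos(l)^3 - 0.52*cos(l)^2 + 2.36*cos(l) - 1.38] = -5.24*sin(l) - 0.35*sin(2*l) - 2.88*sin(3*l) - 0.435*sin(4*l)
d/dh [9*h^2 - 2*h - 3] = 18*h - 2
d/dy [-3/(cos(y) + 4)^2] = -6*sin(y)/(cos(y) + 4)^3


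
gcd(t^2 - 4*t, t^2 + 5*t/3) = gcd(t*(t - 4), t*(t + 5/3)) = t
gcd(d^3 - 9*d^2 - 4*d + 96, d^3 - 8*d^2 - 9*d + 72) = d^2 - 5*d - 24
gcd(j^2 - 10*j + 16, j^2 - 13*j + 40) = j - 8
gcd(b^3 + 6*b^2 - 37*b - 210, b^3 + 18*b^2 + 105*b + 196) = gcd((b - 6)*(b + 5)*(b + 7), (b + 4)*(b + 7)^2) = b + 7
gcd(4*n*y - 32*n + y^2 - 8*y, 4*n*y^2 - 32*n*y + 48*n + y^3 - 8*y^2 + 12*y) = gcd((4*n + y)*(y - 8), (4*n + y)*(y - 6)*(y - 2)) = 4*n + y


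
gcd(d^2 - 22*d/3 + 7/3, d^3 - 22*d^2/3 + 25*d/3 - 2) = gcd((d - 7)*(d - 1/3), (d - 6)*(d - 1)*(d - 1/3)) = d - 1/3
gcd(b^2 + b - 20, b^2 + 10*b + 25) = b + 5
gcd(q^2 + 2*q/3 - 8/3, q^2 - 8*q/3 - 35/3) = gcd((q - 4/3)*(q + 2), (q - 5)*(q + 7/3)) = 1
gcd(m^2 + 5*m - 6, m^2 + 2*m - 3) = m - 1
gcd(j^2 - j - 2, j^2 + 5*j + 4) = j + 1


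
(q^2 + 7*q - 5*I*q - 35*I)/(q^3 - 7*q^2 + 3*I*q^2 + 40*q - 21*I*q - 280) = (q + 7)/(q^2 + q*(-7 + 8*I) - 56*I)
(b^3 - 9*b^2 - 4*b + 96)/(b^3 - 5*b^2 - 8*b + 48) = (b - 8)/(b - 4)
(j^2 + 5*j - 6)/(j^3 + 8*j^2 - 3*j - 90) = (j - 1)/(j^2 + 2*j - 15)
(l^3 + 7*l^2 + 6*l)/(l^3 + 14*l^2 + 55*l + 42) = l/(l + 7)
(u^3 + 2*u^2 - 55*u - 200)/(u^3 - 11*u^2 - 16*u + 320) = (u + 5)/(u - 8)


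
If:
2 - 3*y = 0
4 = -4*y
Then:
No Solution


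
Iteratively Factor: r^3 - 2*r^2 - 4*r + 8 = (r - 2)*(r^2 - 4) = (r - 2)^2*(r + 2)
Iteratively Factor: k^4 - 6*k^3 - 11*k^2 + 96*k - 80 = (k - 4)*(k^3 - 2*k^2 - 19*k + 20) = (k - 5)*(k - 4)*(k^2 + 3*k - 4) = (k - 5)*(k - 4)*(k + 4)*(k - 1)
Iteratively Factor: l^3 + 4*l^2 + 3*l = (l + 3)*(l^2 + l) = l*(l + 3)*(l + 1)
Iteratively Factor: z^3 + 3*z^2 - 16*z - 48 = (z - 4)*(z^2 + 7*z + 12) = (z - 4)*(z + 3)*(z + 4)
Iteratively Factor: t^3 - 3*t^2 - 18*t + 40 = (t + 4)*(t^2 - 7*t + 10) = (t - 5)*(t + 4)*(t - 2)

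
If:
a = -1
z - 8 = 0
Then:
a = -1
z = 8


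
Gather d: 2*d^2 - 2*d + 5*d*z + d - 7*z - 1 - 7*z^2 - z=2*d^2 + d*(5*z - 1) - 7*z^2 - 8*z - 1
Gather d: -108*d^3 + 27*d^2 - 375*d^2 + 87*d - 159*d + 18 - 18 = -108*d^3 - 348*d^2 - 72*d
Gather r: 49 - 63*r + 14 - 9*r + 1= 64 - 72*r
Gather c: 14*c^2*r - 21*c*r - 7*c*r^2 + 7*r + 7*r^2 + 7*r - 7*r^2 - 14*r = 14*c^2*r + c*(-7*r^2 - 21*r)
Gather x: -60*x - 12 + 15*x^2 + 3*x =15*x^2 - 57*x - 12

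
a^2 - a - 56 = (a - 8)*(a + 7)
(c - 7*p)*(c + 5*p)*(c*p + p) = c^3*p - 2*c^2*p^2 + c^2*p - 35*c*p^3 - 2*c*p^2 - 35*p^3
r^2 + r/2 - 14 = (r - 7/2)*(r + 4)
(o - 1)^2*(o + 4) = o^3 + 2*o^2 - 7*o + 4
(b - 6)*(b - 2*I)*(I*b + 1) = I*b^3 + 3*b^2 - 6*I*b^2 - 18*b - 2*I*b + 12*I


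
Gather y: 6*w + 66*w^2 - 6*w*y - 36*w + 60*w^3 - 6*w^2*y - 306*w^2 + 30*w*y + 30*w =60*w^3 - 240*w^2 + y*(-6*w^2 + 24*w)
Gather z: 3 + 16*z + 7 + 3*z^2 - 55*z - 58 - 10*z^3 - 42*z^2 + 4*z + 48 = -10*z^3 - 39*z^2 - 35*z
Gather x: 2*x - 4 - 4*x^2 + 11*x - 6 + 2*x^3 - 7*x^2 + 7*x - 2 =2*x^3 - 11*x^2 + 20*x - 12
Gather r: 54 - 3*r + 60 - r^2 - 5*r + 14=-r^2 - 8*r + 128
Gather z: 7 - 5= 2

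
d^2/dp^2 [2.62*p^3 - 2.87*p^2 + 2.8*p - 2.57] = 15.72*p - 5.74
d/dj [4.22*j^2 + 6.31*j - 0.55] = 8.44*j + 6.31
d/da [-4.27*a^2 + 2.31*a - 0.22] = 2.31 - 8.54*a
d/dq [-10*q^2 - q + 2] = -20*q - 1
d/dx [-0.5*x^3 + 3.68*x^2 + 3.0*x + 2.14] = -1.5*x^2 + 7.36*x + 3.0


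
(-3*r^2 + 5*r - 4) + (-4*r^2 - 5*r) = -7*r^2 - 4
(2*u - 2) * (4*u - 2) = 8*u^2 - 12*u + 4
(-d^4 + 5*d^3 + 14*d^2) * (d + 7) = -d^5 - 2*d^4 + 49*d^3 + 98*d^2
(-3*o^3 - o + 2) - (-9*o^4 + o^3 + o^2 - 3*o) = 9*o^4 - 4*o^3 - o^2 + 2*o + 2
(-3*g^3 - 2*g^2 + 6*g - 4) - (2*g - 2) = -3*g^3 - 2*g^2 + 4*g - 2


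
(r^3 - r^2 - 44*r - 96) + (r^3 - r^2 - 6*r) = 2*r^3 - 2*r^2 - 50*r - 96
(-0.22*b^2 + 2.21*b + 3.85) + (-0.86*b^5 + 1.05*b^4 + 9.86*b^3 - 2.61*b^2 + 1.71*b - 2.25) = -0.86*b^5 + 1.05*b^4 + 9.86*b^3 - 2.83*b^2 + 3.92*b + 1.6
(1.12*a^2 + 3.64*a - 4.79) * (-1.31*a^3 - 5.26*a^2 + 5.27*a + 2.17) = -1.4672*a^5 - 10.6596*a^4 - 6.9691*a^3 + 46.8086*a^2 - 17.3445*a - 10.3943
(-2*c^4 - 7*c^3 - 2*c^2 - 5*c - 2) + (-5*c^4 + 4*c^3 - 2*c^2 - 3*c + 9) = -7*c^4 - 3*c^3 - 4*c^2 - 8*c + 7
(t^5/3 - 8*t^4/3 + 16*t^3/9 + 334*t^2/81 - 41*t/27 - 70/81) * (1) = t^5/3 - 8*t^4/3 + 16*t^3/9 + 334*t^2/81 - 41*t/27 - 70/81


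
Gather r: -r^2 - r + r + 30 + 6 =36 - r^2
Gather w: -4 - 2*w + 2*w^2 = 2*w^2 - 2*w - 4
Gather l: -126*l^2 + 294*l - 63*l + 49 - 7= -126*l^2 + 231*l + 42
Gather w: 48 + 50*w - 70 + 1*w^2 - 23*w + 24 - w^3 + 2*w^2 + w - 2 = -w^3 + 3*w^2 + 28*w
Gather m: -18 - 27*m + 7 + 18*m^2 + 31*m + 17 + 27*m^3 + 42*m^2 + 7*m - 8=27*m^3 + 60*m^2 + 11*m - 2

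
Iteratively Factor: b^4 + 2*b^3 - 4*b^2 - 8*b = (b)*(b^3 + 2*b^2 - 4*b - 8) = b*(b + 2)*(b^2 - 4) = b*(b - 2)*(b + 2)*(b + 2)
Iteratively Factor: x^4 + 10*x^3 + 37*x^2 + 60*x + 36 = (x + 2)*(x^3 + 8*x^2 + 21*x + 18) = (x + 2)^2*(x^2 + 6*x + 9) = (x + 2)^2*(x + 3)*(x + 3)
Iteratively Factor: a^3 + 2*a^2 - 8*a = (a)*(a^2 + 2*a - 8) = a*(a - 2)*(a + 4)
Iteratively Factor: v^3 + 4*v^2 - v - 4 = (v - 1)*(v^2 + 5*v + 4) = (v - 1)*(v + 1)*(v + 4)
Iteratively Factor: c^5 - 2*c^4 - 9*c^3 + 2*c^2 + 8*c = (c - 4)*(c^4 + 2*c^3 - c^2 - 2*c) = (c - 4)*(c + 1)*(c^3 + c^2 - 2*c) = (c - 4)*(c - 1)*(c + 1)*(c^2 + 2*c) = (c - 4)*(c - 1)*(c + 1)*(c + 2)*(c)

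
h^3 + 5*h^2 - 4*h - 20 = (h - 2)*(h + 2)*(h + 5)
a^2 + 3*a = a*(a + 3)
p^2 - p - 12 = (p - 4)*(p + 3)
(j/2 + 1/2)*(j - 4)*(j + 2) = j^3/2 - j^2/2 - 5*j - 4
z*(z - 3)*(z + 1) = z^3 - 2*z^2 - 3*z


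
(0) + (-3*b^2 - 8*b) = -3*b^2 - 8*b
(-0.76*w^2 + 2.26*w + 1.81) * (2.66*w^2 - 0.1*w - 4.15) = -2.0216*w^4 + 6.0876*w^3 + 7.7426*w^2 - 9.56*w - 7.5115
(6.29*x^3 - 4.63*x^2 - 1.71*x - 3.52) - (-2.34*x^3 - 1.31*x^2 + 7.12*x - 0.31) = 8.63*x^3 - 3.32*x^2 - 8.83*x - 3.21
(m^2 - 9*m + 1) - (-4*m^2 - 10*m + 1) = 5*m^2 + m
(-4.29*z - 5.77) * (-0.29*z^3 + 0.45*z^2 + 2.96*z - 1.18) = 1.2441*z^4 - 0.2572*z^3 - 15.2949*z^2 - 12.017*z + 6.8086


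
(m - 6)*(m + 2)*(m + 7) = m^3 + 3*m^2 - 40*m - 84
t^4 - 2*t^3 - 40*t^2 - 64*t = t*(t - 8)*(t + 2)*(t + 4)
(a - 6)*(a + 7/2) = a^2 - 5*a/2 - 21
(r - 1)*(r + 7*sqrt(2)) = r^2 - r + 7*sqrt(2)*r - 7*sqrt(2)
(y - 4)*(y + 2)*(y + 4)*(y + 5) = y^4 + 7*y^3 - 6*y^2 - 112*y - 160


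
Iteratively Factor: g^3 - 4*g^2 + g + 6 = (g + 1)*(g^2 - 5*g + 6) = (g - 2)*(g + 1)*(g - 3)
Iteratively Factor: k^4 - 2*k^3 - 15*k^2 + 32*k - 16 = (k - 1)*(k^3 - k^2 - 16*k + 16) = (k - 1)*(k + 4)*(k^2 - 5*k + 4) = (k - 4)*(k - 1)*(k + 4)*(k - 1)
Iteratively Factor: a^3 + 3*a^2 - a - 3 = (a + 3)*(a^2 - 1) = (a - 1)*(a + 3)*(a + 1)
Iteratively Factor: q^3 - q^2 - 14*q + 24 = (q - 2)*(q^2 + q - 12) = (q - 3)*(q - 2)*(q + 4)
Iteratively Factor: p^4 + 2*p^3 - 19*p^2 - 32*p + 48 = (p + 3)*(p^3 - p^2 - 16*p + 16) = (p - 1)*(p + 3)*(p^2 - 16) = (p - 4)*(p - 1)*(p + 3)*(p + 4)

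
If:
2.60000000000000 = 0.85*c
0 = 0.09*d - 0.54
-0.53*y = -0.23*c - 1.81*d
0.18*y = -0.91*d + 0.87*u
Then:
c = 3.06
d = 6.00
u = 10.79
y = 21.82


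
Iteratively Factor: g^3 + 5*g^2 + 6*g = (g + 2)*(g^2 + 3*g) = g*(g + 2)*(g + 3)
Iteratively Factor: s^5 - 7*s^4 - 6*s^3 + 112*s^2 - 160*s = (s - 5)*(s^4 - 2*s^3 - 16*s^2 + 32*s) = s*(s - 5)*(s^3 - 2*s^2 - 16*s + 32) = s*(s - 5)*(s + 4)*(s^2 - 6*s + 8) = s*(s - 5)*(s - 4)*(s + 4)*(s - 2)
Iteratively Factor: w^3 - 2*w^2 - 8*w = (w - 4)*(w^2 + 2*w) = (w - 4)*(w + 2)*(w)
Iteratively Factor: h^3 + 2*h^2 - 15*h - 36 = (h + 3)*(h^2 - h - 12) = (h + 3)^2*(h - 4)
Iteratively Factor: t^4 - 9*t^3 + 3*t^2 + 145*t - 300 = (t + 4)*(t^3 - 13*t^2 + 55*t - 75) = (t - 5)*(t + 4)*(t^2 - 8*t + 15) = (t - 5)^2*(t + 4)*(t - 3)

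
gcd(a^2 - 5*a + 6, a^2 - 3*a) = a - 3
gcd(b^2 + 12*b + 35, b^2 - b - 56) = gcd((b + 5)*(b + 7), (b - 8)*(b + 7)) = b + 7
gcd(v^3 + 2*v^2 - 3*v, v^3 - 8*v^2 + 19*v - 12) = v - 1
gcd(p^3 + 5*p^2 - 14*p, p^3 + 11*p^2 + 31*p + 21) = p + 7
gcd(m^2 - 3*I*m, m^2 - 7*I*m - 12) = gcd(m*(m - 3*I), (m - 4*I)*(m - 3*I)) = m - 3*I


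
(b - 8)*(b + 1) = b^2 - 7*b - 8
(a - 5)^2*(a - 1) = a^3 - 11*a^2 + 35*a - 25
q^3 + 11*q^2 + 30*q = q*(q + 5)*(q + 6)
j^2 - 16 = (j - 4)*(j + 4)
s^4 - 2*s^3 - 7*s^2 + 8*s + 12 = (s - 3)*(s - 2)*(s + 1)*(s + 2)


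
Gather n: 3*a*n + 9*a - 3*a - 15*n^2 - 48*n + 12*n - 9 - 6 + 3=6*a - 15*n^2 + n*(3*a - 36) - 12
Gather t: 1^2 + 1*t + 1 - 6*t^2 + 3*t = -6*t^2 + 4*t + 2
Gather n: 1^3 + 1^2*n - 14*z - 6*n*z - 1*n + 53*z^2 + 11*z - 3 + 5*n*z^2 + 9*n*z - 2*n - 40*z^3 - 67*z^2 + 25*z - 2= n*(5*z^2 + 3*z - 2) - 40*z^3 - 14*z^2 + 22*z - 4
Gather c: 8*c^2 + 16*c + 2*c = 8*c^2 + 18*c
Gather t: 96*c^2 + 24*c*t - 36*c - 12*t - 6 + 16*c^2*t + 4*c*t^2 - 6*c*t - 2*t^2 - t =96*c^2 - 36*c + t^2*(4*c - 2) + t*(16*c^2 + 18*c - 13) - 6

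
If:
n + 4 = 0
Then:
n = -4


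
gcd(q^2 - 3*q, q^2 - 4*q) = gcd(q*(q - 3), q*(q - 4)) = q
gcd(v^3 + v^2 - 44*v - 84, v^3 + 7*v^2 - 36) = v + 6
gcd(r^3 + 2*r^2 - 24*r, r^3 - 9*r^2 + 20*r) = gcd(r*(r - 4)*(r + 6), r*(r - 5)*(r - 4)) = r^2 - 4*r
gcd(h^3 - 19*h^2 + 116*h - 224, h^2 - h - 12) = h - 4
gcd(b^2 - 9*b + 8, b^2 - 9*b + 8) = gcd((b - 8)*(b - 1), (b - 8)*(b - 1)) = b^2 - 9*b + 8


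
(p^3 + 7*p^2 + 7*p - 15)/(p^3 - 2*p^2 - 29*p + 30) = (p + 3)/(p - 6)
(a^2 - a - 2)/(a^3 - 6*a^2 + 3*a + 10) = 1/(a - 5)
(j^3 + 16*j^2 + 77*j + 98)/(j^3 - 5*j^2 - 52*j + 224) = (j^2 + 9*j + 14)/(j^2 - 12*j + 32)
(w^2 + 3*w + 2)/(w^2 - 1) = (w + 2)/(w - 1)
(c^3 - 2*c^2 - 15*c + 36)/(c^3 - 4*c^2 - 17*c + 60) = (c - 3)/(c - 5)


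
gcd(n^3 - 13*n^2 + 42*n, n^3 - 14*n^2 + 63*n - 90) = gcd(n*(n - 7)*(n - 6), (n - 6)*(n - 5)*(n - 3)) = n - 6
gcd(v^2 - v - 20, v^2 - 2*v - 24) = v + 4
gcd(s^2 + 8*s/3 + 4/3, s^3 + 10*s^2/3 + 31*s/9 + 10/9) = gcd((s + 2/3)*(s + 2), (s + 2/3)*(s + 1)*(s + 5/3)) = s + 2/3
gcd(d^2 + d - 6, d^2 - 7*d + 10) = d - 2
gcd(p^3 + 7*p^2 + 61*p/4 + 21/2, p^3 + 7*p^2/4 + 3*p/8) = p + 3/2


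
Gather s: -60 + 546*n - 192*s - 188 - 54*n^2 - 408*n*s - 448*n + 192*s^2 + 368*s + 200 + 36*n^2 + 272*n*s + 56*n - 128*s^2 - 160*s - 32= -18*n^2 + 154*n + 64*s^2 + s*(16 - 136*n) - 80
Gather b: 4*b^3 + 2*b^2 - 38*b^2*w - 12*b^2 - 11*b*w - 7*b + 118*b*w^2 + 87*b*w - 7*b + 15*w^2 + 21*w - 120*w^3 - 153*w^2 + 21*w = 4*b^3 + b^2*(-38*w - 10) + b*(118*w^2 + 76*w - 14) - 120*w^3 - 138*w^2 + 42*w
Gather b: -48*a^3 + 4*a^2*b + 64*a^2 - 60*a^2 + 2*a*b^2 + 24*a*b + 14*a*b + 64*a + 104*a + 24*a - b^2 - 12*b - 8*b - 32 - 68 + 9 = -48*a^3 + 4*a^2 + 192*a + b^2*(2*a - 1) + b*(4*a^2 + 38*a - 20) - 91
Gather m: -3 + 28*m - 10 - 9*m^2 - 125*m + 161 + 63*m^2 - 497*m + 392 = 54*m^2 - 594*m + 540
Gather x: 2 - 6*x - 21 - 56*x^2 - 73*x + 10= -56*x^2 - 79*x - 9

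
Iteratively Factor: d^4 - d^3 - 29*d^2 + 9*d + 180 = (d + 4)*(d^3 - 5*d^2 - 9*d + 45) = (d + 3)*(d + 4)*(d^2 - 8*d + 15) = (d - 5)*(d + 3)*(d + 4)*(d - 3)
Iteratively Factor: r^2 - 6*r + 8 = (r - 4)*(r - 2)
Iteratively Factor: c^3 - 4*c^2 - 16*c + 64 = (c - 4)*(c^2 - 16) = (c - 4)*(c + 4)*(c - 4)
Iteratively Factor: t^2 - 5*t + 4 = (t - 1)*(t - 4)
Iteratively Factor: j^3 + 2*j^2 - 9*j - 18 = (j - 3)*(j^2 + 5*j + 6) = (j - 3)*(j + 3)*(j + 2)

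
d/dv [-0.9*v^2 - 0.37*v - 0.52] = -1.8*v - 0.37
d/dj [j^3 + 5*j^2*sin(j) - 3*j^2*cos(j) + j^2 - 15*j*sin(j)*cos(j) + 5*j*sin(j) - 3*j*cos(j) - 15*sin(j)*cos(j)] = 3*j^2*sin(j) + 5*j^2*cos(j) + 3*j^2 + 13*j*sin(j) - j*cos(j) - 15*j*cos(2*j) + 2*j + 5*sin(j) - 15*sin(2*j)/2 - 3*cos(j) - 15*cos(2*j)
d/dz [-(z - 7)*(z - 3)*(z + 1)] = -3*z^2 + 18*z - 11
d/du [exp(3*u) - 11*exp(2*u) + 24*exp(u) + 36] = (3*exp(2*u) - 22*exp(u) + 24)*exp(u)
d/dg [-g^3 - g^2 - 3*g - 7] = -3*g^2 - 2*g - 3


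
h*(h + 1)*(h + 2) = h^3 + 3*h^2 + 2*h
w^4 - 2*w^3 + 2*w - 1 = (w - 1)^3*(w + 1)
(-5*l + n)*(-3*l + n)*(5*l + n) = 75*l^3 - 25*l^2*n - 3*l*n^2 + n^3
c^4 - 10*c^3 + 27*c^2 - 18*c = c*(c - 6)*(c - 3)*(c - 1)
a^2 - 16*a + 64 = (a - 8)^2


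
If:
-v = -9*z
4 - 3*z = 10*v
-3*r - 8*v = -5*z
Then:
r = -268/279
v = 12/31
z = 4/93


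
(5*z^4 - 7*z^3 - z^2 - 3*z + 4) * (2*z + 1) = 10*z^5 - 9*z^4 - 9*z^3 - 7*z^2 + 5*z + 4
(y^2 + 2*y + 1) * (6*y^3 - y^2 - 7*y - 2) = 6*y^5 + 11*y^4 - 3*y^3 - 17*y^2 - 11*y - 2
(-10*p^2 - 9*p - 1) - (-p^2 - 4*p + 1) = -9*p^2 - 5*p - 2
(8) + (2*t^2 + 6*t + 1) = 2*t^2 + 6*t + 9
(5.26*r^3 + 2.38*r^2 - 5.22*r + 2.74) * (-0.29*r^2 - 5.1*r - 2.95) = -1.5254*r^5 - 27.5162*r^4 - 26.1412*r^3 + 18.8064*r^2 + 1.425*r - 8.083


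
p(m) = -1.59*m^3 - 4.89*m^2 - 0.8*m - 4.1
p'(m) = -4.77*m^2 - 9.78*m - 0.8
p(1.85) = -32.38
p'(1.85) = -35.22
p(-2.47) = -8.00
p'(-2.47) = -5.74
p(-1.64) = -8.93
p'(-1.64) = 2.41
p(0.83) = -9.04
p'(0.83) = -12.20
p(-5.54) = 120.60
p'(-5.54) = -93.02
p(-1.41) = -8.24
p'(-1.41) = 3.51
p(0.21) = -4.50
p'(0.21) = -3.06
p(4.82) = -299.61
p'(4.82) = -158.76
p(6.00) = -528.38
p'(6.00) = -231.20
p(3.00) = -93.44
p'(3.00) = -73.07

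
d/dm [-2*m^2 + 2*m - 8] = 2 - 4*m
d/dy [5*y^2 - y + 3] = 10*y - 1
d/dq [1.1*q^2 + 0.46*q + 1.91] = 2.2*q + 0.46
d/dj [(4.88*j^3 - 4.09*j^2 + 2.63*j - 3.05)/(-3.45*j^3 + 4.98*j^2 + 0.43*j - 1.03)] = (10.1919*j^4 + 22.3438*j^3 - 61.5028*j^2 + 38.8034*j - 1.3974)/(11.9025*j^6 - 34.362*j^5 + 21.8334*j^4 + 11.3898*j^3 - 10.0739*j^2 - 0.8858*j + 1.0609)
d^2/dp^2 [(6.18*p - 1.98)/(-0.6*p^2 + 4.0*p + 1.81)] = ((1.2*p - 4.0)*(2.4*p - 8.0)*(6.18*p - 1.98) + (22.248*p - 51.816)*(-0.6*p^2 + 4.0*p + 1.81))/(-0.6*p^2 + 4.0*p + 1.81)^3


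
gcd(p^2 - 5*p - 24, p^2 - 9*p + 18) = 1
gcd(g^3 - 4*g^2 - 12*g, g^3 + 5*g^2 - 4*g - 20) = g + 2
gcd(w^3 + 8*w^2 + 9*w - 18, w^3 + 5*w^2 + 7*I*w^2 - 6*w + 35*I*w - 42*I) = w^2 + 5*w - 6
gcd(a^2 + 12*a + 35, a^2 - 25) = a + 5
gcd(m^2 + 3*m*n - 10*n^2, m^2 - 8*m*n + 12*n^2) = m - 2*n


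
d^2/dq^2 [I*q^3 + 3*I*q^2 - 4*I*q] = 6*I*(q + 1)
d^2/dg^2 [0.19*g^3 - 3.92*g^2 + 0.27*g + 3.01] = 1.14*g - 7.84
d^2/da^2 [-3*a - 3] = 0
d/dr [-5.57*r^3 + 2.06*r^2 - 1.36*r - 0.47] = -16.71*r^2 + 4.12*r - 1.36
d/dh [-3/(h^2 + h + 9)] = 3*(2*h + 1)/(h^2 + h + 9)^2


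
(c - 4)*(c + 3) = c^2 - c - 12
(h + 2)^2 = h^2 + 4*h + 4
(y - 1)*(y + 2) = y^2 + y - 2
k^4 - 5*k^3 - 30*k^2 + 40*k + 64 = (k - 8)*(k - 2)*(k + 1)*(k + 4)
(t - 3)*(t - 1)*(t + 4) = t^3 - 13*t + 12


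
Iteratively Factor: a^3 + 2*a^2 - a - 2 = (a + 1)*(a^2 + a - 2) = (a - 1)*(a + 1)*(a + 2)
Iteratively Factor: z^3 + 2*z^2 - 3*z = (z)*(z^2 + 2*z - 3) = z*(z - 1)*(z + 3)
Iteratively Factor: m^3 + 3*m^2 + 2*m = (m)*(m^2 + 3*m + 2) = m*(m + 2)*(m + 1)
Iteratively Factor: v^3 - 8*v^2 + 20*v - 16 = (v - 2)*(v^2 - 6*v + 8) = (v - 4)*(v - 2)*(v - 2)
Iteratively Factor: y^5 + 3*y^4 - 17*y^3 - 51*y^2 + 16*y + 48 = (y + 3)*(y^4 - 17*y^2 + 16) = (y - 4)*(y + 3)*(y^3 + 4*y^2 - y - 4) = (y - 4)*(y + 1)*(y + 3)*(y^2 + 3*y - 4) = (y - 4)*(y + 1)*(y + 3)*(y + 4)*(y - 1)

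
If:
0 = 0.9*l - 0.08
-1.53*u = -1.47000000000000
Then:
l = 0.09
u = 0.96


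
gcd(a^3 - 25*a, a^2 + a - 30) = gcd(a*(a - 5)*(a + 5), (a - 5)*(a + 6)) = a - 5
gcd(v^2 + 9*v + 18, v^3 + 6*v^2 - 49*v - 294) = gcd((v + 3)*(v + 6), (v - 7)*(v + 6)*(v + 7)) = v + 6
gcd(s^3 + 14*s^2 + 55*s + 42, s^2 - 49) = s + 7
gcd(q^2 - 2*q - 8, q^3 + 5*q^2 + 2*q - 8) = q + 2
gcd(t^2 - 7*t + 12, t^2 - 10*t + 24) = t - 4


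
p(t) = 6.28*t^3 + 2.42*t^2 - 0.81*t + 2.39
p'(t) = 18.84*t^2 + 4.84*t - 0.81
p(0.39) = 2.81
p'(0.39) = 3.94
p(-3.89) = -327.50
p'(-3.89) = 265.45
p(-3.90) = -330.17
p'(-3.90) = 266.87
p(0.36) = 2.71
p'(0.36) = 3.37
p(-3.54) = -243.01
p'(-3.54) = 218.15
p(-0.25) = 2.65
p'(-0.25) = -0.84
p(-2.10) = -43.40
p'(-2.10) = 72.11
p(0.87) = 7.65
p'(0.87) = 17.66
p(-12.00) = -10491.25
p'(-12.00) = 2654.07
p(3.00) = 191.30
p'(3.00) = 183.27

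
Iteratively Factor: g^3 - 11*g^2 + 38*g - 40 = (g - 5)*(g^2 - 6*g + 8) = (g - 5)*(g - 4)*(g - 2)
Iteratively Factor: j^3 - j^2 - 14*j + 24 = (j - 3)*(j^2 + 2*j - 8) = (j - 3)*(j - 2)*(j + 4)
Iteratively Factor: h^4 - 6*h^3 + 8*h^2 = (h)*(h^3 - 6*h^2 + 8*h) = h^2*(h^2 - 6*h + 8) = h^2*(h - 4)*(h - 2)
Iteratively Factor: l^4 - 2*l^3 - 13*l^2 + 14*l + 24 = (l - 2)*(l^3 - 13*l - 12) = (l - 2)*(l + 3)*(l^2 - 3*l - 4) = (l - 2)*(l + 1)*(l + 3)*(l - 4)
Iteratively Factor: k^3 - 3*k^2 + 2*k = (k - 1)*(k^2 - 2*k) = k*(k - 1)*(k - 2)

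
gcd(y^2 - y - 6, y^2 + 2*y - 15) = y - 3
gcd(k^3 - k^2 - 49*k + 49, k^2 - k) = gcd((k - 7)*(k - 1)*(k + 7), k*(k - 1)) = k - 1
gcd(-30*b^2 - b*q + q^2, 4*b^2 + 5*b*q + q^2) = 1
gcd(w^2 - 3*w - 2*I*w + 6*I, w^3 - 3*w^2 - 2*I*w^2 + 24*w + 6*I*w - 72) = w - 3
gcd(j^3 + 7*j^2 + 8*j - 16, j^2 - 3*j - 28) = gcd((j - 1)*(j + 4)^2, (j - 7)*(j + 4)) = j + 4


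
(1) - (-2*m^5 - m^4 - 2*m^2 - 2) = 2*m^5 + m^4 + 2*m^2 + 3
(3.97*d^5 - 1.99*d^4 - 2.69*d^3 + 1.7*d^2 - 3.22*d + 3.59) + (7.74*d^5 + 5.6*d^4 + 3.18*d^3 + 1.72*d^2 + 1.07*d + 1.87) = 11.71*d^5 + 3.61*d^4 + 0.49*d^3 + 3.42*d^2 - 2.15*d + 5.46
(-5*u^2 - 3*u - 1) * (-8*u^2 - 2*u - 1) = 40*u^4 + 34*u^3 + 19*u^2 + 5*u + 1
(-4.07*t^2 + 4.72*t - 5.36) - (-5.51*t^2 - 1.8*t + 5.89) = 1.44*t^2 + 6.52*t - 11.25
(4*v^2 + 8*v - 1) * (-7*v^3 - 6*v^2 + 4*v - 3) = -28*v^5 - 80*v^4 - 25*v^3 + 26*v^2 - 28*v + 3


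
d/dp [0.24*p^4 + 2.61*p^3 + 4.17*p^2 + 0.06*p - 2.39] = 0.96*p^3 + 7.83*p^2 + 8.34*p + 0.06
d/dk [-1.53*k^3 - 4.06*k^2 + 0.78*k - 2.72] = -4.59*k^2 - 8.12*k + 0.78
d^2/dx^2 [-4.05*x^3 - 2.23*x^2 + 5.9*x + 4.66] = -24.3*x - 4.46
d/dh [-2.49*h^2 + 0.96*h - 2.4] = 0.96 - 4.98*h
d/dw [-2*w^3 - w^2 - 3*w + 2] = -6*w^2 - 2*w - 3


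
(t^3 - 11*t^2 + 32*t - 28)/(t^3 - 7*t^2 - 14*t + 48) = (t^2 - 9*t + 14)/(t^2 - 5*t - 24)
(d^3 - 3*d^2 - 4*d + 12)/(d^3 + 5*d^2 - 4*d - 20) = (d - 3)/(d + 5)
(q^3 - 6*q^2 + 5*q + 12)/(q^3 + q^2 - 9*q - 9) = (q - 4)/(q + 3)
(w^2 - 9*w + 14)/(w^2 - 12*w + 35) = (w - 2)/(w - 5)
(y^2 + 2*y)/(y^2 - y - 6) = y/(y - 3)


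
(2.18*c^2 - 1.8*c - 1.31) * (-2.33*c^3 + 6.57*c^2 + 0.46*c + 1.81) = -5.0794*c^5 + 18.5166*c^4 - 7.7709*c^3 - 5.4889*c^2 - 3.8606*c - 2.3711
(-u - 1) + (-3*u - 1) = -4*u - 2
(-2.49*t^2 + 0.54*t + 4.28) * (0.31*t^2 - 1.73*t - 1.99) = -0.7719*t^4 + 4.4751*t^3 + 5.3477*t^2 - 8.479*t - 8.5172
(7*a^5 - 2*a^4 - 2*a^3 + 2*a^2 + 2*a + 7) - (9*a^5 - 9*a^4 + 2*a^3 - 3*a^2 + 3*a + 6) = -2*a^5 + 7*a^4 - 4*a^3 + 5*a^2 - a + 1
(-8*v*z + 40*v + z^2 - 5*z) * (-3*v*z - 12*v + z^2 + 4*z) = 24*v^2*z^2 - 24*v^2*z - 480*v^2 - 11*v*z^3 + 11*v*z^2 + 220*v*z + z^4 - z^3 - 20*z^2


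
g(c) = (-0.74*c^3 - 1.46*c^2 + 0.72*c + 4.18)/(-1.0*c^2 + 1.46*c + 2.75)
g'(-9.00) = 0.70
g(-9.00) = -4.58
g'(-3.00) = 0.40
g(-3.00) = -0.83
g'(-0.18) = -0.73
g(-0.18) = 1.63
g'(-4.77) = 0.61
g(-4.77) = -1.77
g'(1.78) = -6.75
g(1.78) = -1.53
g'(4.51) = -0.39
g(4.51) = 8.19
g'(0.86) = -0.97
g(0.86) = 0.99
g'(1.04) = -1.33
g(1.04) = 0.79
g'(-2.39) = 0.14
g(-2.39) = -0.65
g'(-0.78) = -7.61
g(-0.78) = 3.07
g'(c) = (2.0*c - 1.46)*(-0.74*c^3 - 1.46*c^2 + 0.72*c + 4.18)/(-1.0*c^2 + 1.46*c + 2.75)^2 + (-2.22*c^2 - 2.92*c + 0.72)/(-1.0*c^2 + 1.46*c + 2.75)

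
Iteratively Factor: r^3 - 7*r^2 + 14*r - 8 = (r - 1)*(r^2 - 6*r + 8) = (r - 4)*(r - 1)*(r - 2)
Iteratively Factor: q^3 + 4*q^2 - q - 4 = (q + 4)*(q^2 - 1) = (q + 1)*(q + 4)*(q - 1)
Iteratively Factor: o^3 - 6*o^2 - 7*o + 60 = (o + 3)*(o^2 - 9*o + 20) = (o - 5)*(o + 3)*(o - 4)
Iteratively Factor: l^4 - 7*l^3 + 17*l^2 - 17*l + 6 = (l - 3)*(l^3 - 4*l^2 + 5*l - 2) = (l - 3)*(l - 1)*(l^2 - 3*l + 2) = (l - 3)*(l - 2)*(l - 1)*(l - 1)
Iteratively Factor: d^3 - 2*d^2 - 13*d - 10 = (d + 1)*(d^2 - 3*d - 10) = (d - 5)*(d + 1)*(d + 2)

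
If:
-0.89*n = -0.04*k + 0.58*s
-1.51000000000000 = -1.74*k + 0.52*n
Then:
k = 0.879630841733211 - 0.19740803770127*s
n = 0.0395339704149758 - 0.660557664615787*s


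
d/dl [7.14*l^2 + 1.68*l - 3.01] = 14.28*l + 1.68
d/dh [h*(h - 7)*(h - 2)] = 3*h^2 - 18*h + 14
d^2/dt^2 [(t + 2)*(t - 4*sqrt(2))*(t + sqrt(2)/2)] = 6*t - 7*sqrt(2) + 4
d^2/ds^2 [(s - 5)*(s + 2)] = 2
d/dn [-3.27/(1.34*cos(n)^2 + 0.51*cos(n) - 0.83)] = -(8.7636*cos(n) + 1.6677)*sin(n)/(1.34*cos(n)^2 + 0.51*cos(n) - 0.83)^2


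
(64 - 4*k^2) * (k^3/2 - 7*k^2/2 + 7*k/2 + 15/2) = -2*k^5 + 14*k^4 + 18*k^3 - 254*k^2 + 224*k + 480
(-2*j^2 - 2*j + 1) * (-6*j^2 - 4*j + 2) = 12*j^4 + 20*j^3 - 2*j^2 - 8*j + 2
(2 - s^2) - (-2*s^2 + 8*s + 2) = s^2 - 8*s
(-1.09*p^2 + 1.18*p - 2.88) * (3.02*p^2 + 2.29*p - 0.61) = -3.2918*p^4 + 1.0675*p^3 - 5.3305*p^2 - 7.315*p + 1.7568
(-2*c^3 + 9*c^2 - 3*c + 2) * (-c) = 2*c^4 - 9*c^3 + 3*c^2 - 2*c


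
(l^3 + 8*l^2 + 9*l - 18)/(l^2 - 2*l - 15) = (l^2 + 5*l - 6)/(l - 5)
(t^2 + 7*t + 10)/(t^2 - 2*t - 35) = (t + 2)/(t - 7)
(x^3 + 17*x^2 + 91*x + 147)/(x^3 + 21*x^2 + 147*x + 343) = (x + 3)/(x + 7)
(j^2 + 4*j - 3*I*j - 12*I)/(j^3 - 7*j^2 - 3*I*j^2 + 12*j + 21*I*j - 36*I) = (j + 4)/(j^2 - 7*j + 12)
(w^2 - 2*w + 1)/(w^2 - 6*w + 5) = (w - 1)/(w - 5)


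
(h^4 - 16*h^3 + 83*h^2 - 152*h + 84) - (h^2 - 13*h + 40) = h^4 - 16*h^3 + 82*h^2 - 139*h + 44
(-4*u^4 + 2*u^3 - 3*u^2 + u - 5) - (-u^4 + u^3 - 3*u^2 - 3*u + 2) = -3*u^4 + u^3 + 4*u - 7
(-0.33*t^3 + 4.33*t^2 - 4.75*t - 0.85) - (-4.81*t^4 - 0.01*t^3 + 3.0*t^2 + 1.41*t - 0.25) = 4.81*t^4 - 0.32*t^3 + 1.33*t^2 - 6.16*t - 0.6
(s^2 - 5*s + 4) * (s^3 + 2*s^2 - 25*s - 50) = s^5 - 3*s^4 - 31*s^3 + 83*s^2 + 150*s - 200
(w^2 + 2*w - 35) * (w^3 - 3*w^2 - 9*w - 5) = w^5 - w^4 - 50*w^3 + 82*w^2 + 305*w + 175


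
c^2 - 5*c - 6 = (c - 6)*(c + 1)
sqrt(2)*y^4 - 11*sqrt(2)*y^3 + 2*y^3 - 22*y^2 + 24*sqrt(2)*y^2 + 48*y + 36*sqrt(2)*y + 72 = (y - 6)^2*(y + sqrt(2))*(sqrt(2)*y + sqrt(2))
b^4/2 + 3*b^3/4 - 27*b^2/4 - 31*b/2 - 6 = (b/2 + 1)*(b - 4)*(b + 1/2)*(b + 3)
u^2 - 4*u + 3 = (u - 3)*(u - 1)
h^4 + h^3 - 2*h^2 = h^2*(h - 1)*(h + 2)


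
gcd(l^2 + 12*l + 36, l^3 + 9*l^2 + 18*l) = l + 6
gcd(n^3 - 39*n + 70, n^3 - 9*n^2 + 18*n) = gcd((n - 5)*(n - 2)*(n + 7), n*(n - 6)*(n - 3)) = 1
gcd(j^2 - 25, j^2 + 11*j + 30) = j + 5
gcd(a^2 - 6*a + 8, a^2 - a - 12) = a - 4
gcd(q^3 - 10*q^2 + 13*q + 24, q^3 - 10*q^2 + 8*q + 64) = q - 8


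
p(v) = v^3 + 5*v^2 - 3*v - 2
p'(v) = 3*v^2 + 10*v - 3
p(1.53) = 8.70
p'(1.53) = 19.32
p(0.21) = -2.40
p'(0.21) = -0.77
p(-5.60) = -4.02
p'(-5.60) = 35.08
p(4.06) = 135.16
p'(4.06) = 87.05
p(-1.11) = 6.12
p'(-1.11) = -10.40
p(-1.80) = 13.77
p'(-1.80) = -11.28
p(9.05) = 1121.58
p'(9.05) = 333.21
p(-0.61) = 1.46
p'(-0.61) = -7.98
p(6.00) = 376.00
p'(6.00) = 165.00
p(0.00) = -2.00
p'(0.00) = -3.00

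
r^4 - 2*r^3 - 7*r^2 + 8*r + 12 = (r - 3)*(r - 2)*(r + 1)*(r + 2)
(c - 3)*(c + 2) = c^2 - c - 6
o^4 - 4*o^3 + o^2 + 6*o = o*(o - 3)*(o - 2)*(o + 1)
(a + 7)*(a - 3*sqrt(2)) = a^2 - 3*sqrt(2)*a + 7*a - 21*sqrt(2)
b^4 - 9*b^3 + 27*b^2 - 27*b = b*(b - 3)^3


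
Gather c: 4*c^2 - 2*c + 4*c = 4*c^2 + 2*c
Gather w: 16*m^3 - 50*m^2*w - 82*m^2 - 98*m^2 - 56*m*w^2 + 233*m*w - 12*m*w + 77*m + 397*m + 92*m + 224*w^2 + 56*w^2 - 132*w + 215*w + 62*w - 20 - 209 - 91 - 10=16*m^3 - 180*m^2 + 566*m + w^2*(280 - 56*m) + w*(-50*m^2 + 221*m + 145) - 330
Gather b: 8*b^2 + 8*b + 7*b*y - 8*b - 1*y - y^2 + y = 8*b^2 + 7*b*y - y^2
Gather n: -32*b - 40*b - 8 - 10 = -72*b - 18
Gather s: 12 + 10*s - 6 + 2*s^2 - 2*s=2*s^2 + 8*s + 6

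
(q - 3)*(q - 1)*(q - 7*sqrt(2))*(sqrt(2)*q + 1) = sqrt(2)*q^4 - 13*q^3 - 4*sqrt(2)*q^3 - 4*sqrt(2)*q^2 + 52*q^2 - 39*q + 28*sqrt(2)*q - 21*sqrt(2)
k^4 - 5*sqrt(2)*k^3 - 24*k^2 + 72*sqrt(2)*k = k*(k - 6*sqrt(2))*(k - 2*sqrt(2))*(k + 3*sqrt(2))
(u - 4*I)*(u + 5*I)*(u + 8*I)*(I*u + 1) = I*u^4 - 8*u^3 + 21*I*u^2 - 148*u + 160*I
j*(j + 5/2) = j^2 + 5*j/2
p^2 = p^2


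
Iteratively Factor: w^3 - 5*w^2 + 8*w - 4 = (w - 2)*(w^2 - 3*w + 2) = (w - 2)^2*(w - 1)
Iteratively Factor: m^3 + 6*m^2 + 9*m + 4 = (m + 4)*(m^2 + 2*m + 1) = (m + 1)*(m + 4)*(m + 1)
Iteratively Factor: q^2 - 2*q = (q)*(q - 2)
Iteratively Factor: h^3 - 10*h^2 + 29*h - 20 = (h - 5)*(h^2 - 5*h + 4) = (h - 5)*(h - 4)*(h - 1)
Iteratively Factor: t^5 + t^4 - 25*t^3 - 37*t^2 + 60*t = (t + 3)*(t^4 - 2*t^3 - 19*t^2 + 20*t) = t*(t + 3)*(t^3 - 2*t^2 - 19*t + 20) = t*(t - 5)*(t + 3)*(t^2 + 3*t - 4) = t*(t - 5)*(t - 1)*(t + 3)*(t + 4)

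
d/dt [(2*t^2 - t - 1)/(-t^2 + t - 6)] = (t^2 - 26*t + 7)/(t^4 - 2*t^3 + 13*t^2 - 12*t + 36)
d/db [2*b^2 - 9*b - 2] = 4*b - 9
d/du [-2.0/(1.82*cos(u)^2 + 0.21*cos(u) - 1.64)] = -(7.28*cos(u) + 0.42)*sin(u)/(1.82*cos(u)^2 + 0.21*cos(u) - 1.64)^2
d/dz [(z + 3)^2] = 2*z + 6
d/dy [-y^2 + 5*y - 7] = 5 - 2*y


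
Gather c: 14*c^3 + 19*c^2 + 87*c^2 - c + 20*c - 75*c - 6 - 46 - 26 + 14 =14*c^3 + 106*c^2 - 56*c - 64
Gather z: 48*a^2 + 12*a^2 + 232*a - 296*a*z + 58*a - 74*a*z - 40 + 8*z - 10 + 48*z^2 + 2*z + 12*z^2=60*a^2 + 290*a + 60*z^2 + z*(10 - 370*a) - 50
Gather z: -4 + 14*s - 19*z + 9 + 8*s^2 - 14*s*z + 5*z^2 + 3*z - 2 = 8*s^2 + 14*s + 5*z^2 + z*(-14*s - 16) + 3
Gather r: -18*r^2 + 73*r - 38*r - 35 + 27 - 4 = -18*r^2 + 35*r - 12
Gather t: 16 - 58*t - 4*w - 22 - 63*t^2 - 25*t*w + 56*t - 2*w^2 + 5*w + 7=-63*t^2 + t*(-25*w - 2) - 2*w^2 + w + 1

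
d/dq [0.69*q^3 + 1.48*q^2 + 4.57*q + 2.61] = 2.07*q^2 + 2.96*q + 4.57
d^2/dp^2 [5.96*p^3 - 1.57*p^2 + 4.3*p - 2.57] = 35.76*p - 3.14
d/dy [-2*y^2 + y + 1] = 1 - 4*y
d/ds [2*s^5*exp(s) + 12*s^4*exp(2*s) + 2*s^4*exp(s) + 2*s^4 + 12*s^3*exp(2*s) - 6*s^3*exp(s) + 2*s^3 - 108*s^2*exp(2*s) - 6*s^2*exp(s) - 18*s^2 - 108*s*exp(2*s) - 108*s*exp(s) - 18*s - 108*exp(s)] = 2*s^5*exp(s) + 24*s^4*exp(2*s) + 12*s^4*exp(s) + 72*s^3*exp(2*s) + 2*s^3*exp(s) + 8*s^3 - 180*s^2*exp(2*s) - 24*s^2*exp(s) + 6*s^2 - 432*s*exp(2*s) - 120*s*exp(s) - 36*s - 108*exp(2*s) - 216*exp(s) - 18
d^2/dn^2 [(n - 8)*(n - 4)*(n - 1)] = 6*n - 26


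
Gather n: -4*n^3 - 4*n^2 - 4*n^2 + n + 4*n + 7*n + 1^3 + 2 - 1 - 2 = -4*n^3 - 8*n^2 + 12*n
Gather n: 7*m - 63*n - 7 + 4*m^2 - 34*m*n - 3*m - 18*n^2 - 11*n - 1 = 4*m^2 + 4*m - 18*n^2 + n*(-34*m - 74) - 8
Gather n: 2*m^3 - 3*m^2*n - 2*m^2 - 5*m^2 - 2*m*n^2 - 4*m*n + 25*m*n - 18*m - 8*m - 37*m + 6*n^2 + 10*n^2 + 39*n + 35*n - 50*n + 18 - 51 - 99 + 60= 2*m^3 - 7*m^2 - 63*m + n^2*(16 - 2*m) + n*(-3*m^2 + 21*m + 24) - 72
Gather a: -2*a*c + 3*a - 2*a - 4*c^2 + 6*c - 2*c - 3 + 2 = a*(1 - 2*c) - 4*c^2 + 4*c - 1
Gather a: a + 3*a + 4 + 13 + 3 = 4*a + 20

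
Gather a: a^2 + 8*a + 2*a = a^2 + 10*a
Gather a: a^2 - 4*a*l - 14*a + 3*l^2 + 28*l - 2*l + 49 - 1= a^2 + a*(-4*l - 14) + 3*l^2 + 26*l + 48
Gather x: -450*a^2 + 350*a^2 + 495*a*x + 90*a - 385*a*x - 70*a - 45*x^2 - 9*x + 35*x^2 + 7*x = -100*a^2 + 20*a - 10*x^2 + x*(110*a - 2)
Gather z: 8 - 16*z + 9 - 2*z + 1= 18 - 18*z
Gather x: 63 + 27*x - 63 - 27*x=0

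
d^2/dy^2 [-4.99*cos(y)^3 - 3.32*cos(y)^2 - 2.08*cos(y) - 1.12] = 5.8225*cos(y) + 6.64*cos(2*y) + 11.2275*cos(3*y)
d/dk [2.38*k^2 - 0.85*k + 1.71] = 4.76*k - 0.85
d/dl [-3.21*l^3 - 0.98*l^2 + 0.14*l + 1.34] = -9.63*l^2 - 1.96*l + 0.14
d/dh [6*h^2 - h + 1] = 12*h - 1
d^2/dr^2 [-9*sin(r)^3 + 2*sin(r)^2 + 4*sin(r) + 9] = 81*sin(r)^3 - 8*sin(r)^2 - 58*sin(r) + 4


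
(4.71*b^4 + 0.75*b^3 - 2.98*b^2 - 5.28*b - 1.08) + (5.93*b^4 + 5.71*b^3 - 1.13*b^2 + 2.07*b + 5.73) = 10.64*b^4 + 6.46*b^3 - 4.11*b^2 - 3.21*b + 4.65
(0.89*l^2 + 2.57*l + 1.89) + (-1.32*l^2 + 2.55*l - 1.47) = -0.43*l^2 + 5.12*l + 0.42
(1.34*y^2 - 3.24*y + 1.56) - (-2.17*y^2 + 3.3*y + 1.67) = 3.51*y^2 - 6.54*y - 0.11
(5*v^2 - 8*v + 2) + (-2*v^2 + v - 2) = 3*v^2 - 7*v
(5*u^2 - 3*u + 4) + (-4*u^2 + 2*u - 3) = u^2 - u + 1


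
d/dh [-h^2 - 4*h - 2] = -2*h - 4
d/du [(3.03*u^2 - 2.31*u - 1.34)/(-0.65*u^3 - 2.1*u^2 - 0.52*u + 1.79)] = (1.9695*u^4 - 3.003*u^3 - 9.0396*u^2 + 5.2194*u - 4.8317)/(0.4225*u^6 + 2.73*u^5 + 5.086*u^4 - 0.143*u^3 - 7.2476*u^2 - 1.8616*u + 3.2041)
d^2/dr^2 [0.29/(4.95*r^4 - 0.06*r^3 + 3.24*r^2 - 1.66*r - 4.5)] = ((-17.226*r^2 + 0.1044*r - 1.8792)*(-4.95*r^4 + 0.06*r^3 - 3.24*r^2 + 1.66*r + 4.5) - 0.29*(19.8*r^3 - 0.18*r^2 + 6.48*r - 1.66)*(39.6*r^3 - 0.36*r^2 + 12.96*r - 3.32))/(-4.95*r^4 + 0.06*r^3 - 3.24*r^2 + 1.66*r + 4.5)^3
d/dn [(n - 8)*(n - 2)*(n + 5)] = 3*n^2 - 10*n - 34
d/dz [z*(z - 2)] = 2*z - 2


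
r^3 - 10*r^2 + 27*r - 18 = (r - 6)*(r - 3)*(r - 1)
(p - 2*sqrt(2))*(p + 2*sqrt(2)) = p^2 - 8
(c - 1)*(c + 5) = c^2 + 4*c - 5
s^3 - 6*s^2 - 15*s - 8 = (s - 8)*(s + 1)^2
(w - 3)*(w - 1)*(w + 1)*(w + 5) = w^4 + 2*w^3 - 16*w^2 - 2*w + 15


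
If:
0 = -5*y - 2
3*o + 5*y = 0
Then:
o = 2/3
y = -2/5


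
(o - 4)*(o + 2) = o^2 - 2*o - 8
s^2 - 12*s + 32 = (s - 8)*(s - 4)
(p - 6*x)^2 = p^2 - 12*p*x + 36*x^2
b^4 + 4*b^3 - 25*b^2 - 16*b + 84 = (b - 3)*(b - 2)*(b + 2)*(b + 7)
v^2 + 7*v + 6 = (v + 1)*(v + 6)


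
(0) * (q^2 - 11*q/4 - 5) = 0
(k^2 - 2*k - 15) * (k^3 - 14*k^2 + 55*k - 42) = k^5 - 16*k^4 + 68*k^3 + 58*k^2 - 741*k + 630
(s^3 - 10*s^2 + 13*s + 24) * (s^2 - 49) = s^5 - 10*s^4 - 36*s^3 + 514*s^2 - 637*s - 1176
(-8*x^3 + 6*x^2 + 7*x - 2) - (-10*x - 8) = -8*x^3 + 6*x^2 + 17*x + 6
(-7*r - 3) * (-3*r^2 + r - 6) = 21*r^3 + 2*r^2 + 39*r + 18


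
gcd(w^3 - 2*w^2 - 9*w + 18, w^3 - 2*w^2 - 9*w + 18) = w^3 - 2*w^2 - 9*w + 18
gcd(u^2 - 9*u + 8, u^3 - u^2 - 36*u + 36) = u - 1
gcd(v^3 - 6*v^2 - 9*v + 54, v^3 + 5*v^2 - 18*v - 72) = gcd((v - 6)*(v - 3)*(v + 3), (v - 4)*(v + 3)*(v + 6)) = v + 3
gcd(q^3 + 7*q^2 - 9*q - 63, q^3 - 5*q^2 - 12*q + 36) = q + 3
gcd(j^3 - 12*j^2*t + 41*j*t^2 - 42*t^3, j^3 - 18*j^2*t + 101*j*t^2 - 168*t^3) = j^2 - 10*j*t + 21*t^2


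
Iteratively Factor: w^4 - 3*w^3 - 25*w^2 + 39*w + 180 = (w + 3)*(w^3 - 6*w^2 - 7*w + 60) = (w - 4)*(w + 3)*(w^2 - 2*w - 15) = (w - 5)*(w - 4)*(w + 3)*(w + 3)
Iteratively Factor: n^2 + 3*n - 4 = (n + 4)*(n - 1)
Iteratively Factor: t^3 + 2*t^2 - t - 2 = (t + 1)*(t^2 + t - 2) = (t + 1)*(t + 2)*(t - 1)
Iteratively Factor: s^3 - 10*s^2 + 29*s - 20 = (s - 4)*(s^2 - 6*s + 5) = (s - 4)*(s - 1)*(s - 5)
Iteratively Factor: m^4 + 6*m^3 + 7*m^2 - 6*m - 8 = (m + 4)*(m^3 + 2*m^2 - m - 2) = (m + 1)*(m + 4)*(m^2 + m - 2) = (m + 1)*(m + 2)*(m + 4)*(m - 1)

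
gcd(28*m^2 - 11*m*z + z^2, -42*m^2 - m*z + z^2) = -7*m + z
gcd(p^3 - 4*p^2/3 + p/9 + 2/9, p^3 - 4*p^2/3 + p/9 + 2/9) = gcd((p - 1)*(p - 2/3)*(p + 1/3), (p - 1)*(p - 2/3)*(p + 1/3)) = p^3 - 4*p^2/3 + p/9 + 2/9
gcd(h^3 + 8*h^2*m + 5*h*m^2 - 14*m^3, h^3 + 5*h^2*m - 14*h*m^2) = h + 7*m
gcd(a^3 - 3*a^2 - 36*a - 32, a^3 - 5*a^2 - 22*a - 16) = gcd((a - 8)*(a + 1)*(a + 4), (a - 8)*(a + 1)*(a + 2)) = a^2 - 7*a - 8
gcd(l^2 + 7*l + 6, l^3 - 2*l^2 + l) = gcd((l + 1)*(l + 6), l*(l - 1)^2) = 1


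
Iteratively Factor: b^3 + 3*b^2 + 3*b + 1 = (b + 1)*(b^2 + 2*b + 1) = (b + 1)^2*(b + 1)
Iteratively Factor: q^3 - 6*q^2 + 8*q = (q - 4)*(q^2 - 2*q) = q*(q - 4)*(q - 2)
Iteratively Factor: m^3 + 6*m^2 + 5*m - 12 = (m + 4)*(m^2 + 2*m - 3) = (m - 1)*(m + 4)*(m + 3)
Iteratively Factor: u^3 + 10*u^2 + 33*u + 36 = (u + 4)*(u^2 + 6*u + 9) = (u + 3)*(u + 4)*(u + 3)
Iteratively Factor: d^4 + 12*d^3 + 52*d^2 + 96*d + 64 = (d + 4)*(d^3 + 8*d^2 + 20*d + 16) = (d + 4)^2*(d^2 + 4*d + 4) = (d + 2)*(d + 4)^2*(d + 2)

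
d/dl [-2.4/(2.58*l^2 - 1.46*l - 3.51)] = (12.384*l - 3.504)/(-2.58*l^2 + 1.46*l + 3.51)^2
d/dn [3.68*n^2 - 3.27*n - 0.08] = 7.36*n - 3.27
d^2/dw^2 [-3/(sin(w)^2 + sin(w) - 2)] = 3*(4*sin(w)^3 + 7*sin(w)^2 + 10*sin(w) + 6)/((sin(w) - 1)^2*(sin(w) + 2)^3)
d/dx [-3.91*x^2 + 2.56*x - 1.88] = 2.56 - 7.82*x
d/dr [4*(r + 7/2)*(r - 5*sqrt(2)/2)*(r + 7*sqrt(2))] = 12*r^2 + 28*r + 36*sqrt(2)*r - 140 + 63*sqrt(2)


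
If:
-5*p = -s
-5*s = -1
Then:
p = 1/25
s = 1/5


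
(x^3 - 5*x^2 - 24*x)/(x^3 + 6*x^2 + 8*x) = (x^2 - 5*x - 24)/(x^2 + 6*x + 8)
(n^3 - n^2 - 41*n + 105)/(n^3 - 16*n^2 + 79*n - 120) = (n + 7)/(n - 8)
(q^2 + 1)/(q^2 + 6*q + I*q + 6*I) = (q - I)/(q + 6)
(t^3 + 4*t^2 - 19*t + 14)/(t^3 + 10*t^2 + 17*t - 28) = (t - 2)/(t + 4)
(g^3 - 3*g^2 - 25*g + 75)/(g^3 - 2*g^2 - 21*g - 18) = (-g^3 + 3*g^2 + 25*g - 75)/(-g^3 + 2*g^2 + 21*g + 18)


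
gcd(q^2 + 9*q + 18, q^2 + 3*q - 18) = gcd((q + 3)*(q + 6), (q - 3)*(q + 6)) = q + 6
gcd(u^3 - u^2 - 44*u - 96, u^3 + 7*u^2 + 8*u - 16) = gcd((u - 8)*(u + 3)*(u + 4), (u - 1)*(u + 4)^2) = u + 4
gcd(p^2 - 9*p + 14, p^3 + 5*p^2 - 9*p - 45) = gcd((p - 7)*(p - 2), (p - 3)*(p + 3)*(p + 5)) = 1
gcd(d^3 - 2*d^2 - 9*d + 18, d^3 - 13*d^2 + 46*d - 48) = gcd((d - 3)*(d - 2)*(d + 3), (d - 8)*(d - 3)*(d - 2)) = d^2 - 5*d + 6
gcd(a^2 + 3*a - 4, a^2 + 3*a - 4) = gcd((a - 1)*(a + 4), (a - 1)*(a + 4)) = a^2 + 3*a - 4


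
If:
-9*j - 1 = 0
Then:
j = -1/9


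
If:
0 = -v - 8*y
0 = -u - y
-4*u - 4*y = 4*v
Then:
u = 0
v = 0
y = 0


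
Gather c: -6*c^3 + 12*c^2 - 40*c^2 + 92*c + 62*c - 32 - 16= -6*c^3 - 28*c^2 + 154*c - 48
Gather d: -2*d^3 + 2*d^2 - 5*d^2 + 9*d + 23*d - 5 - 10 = -2*d^3 - 3*d^2 + 32*d - 15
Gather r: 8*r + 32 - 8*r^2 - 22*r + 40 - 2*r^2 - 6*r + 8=-10*r^2 - 20*r + 80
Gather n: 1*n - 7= n - 7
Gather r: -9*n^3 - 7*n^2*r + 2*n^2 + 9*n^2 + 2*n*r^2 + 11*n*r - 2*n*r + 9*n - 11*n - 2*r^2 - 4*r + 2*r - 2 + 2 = -9*n^3 + 11*n^2 - 2*n + r^2*(2*n - 2) + r*(-7*n^2 + 9*n - 2)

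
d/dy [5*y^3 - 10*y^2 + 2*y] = 15*y^2 - 20*y + 2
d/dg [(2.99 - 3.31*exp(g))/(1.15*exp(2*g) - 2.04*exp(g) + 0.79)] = (3.8065*exp(2*g) - 6.877*exp(g) + 3.4847)*exp(g)/(1.3225*exp(4*g) - 4.692*exp(3*g) + 5.9786*exp(2*g) - 3.2232*exp(g) + 0.6241)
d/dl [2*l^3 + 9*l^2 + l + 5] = 6*l^2 + 18*l + 1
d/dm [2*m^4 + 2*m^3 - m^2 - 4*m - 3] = 8*m^3 + 6*m^2 - 2*m - 4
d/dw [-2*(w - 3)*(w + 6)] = -4*w - 6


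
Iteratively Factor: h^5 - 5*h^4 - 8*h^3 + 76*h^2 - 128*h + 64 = (h - 4)*(h^4 - h^3 - 12*h^2 + 28*h - 16) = (h - 4)*(h + 4)*(h^3 - 5*h^2 + 8*h - 4) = (h - 4)*(h - 2)*(h + 4)*(h^2 - 3*h + 2) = (h - 4)*(h - 2)^2*(h + 4)*(h - 1)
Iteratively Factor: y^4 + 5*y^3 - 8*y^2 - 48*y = (y + 4)*(y^3 + y^2 - 12*y) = y*(y + 4)*(y^2 + y - 12) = y*(y - 3)*(y + 4)*(y + 4)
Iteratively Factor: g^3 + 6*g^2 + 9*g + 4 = (g + 4)*(g^2 + 2*g + 1) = (g + 1)*(g + 4)*(g + 1)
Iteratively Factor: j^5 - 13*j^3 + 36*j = (j)*(j^4 - 13*j^2 + 36) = j*(j + 2)*(j^3 - 2*j^2 - 9*j + 18) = j*(j - 2)*(j + 2)*(j^2 - 9) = j*(j - 2)*(j + 2)*(j + 3)*(j - 3)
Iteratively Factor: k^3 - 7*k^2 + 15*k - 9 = (k - 3)*(k^2 - 4*k + 3) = (k - 3)*(k - 1)*(k - 3)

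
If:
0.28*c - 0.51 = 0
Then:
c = 1.82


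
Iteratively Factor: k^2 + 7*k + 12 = (k + 4)*(k + 3)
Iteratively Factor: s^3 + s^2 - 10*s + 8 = (s - 1)*(s^2 + 2*s - 8) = (s - 1)*(s + 4)*(s - 2)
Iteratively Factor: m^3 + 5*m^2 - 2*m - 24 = (m + 4)*(m^2 + m - 6) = (m - 2)*(m + 4)*(m + 3)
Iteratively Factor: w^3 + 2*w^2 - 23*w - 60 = (w - 5)*(w^2 + 7*w + 12) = (w - 5)*(w + 4)*(w + 3)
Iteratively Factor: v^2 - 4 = (v - 2)*(v + 2)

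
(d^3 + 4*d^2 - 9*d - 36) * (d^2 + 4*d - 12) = d^5 + 8*d^4 - 5*d^3 - 120*d^2 - 36*d + 432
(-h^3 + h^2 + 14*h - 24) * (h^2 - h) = -h^5 + 2*h^4 + 13*h^3 - 38*h^2 + 24*h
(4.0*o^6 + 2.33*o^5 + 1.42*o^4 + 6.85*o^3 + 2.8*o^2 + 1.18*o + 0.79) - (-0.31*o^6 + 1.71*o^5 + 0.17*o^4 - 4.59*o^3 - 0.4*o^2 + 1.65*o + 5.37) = 4.31*o^6 + 0.62*o^5 + 1.25*o^4 + 11.44*o^3 + 3.2*o^2 - 0.47*o - 4.58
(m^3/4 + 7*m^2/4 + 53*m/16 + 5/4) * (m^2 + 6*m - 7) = m^5/4 + 13*m^4/4 + 193*m^3/16 + 71*m^2/8 - 251*m/16 - 35/4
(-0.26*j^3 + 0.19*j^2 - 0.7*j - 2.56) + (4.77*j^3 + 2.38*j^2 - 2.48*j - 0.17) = 4.51*j^3 + 2.57*j^2 - 3.18*j - 2.73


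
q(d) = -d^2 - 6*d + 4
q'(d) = -2*d - 6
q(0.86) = -1.90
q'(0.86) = -7.72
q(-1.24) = 9.90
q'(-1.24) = -3.52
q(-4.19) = 11.58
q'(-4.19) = 2.38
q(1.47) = -6.98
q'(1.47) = -8.94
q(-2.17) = 12.31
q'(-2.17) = -1.66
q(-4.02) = 11.96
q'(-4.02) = 2.04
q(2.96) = -22.52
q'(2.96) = -11.92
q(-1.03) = 9.12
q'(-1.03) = -3.94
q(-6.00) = 4.00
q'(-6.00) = 6.00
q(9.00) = -131.00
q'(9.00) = -24.00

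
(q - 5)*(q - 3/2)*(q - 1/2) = q^3 - 7*q^2 + 43*q/4 - 15/4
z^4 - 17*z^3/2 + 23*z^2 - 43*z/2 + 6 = (z - 4)*(z - 3)*(z - 1)*(z - 1/2)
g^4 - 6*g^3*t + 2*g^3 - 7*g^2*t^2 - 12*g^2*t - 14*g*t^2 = g*(g + 2)*(g - 7*t)*(g + t)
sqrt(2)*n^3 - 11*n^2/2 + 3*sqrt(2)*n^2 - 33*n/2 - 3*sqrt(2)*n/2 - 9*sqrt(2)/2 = (n + 3)*(n - 3*sqrt(2))*(sqrt(2)*n + 1/2)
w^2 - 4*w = w*(w - 4)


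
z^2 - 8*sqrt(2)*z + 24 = (z - 6*sqrt(2))*(z - 2*sqrt(2))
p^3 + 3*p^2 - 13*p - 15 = (p - 3)*(p + 1)*(p + 5)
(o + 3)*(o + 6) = o^2 + 9*o + 18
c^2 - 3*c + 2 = (c - 2)*(c - 1)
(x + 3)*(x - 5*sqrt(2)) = x^2 - 5*sqrt(2)*x + 3*x - 15*sqrt(2)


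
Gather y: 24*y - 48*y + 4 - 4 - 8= -24*y - 8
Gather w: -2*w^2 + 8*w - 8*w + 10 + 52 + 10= 72 - 2*w^2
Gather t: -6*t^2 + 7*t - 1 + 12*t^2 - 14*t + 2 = 6*t^2 - 7*t + 1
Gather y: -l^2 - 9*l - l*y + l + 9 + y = -l^2 - 8*l + y*(1 - l) + 9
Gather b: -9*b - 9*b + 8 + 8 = 16 - 18*b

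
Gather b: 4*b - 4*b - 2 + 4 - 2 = 0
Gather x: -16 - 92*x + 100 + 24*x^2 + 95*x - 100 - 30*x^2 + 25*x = -6*x^2 + 28*x - 16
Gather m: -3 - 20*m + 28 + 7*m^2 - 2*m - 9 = 7*m^2 - 22*m + 16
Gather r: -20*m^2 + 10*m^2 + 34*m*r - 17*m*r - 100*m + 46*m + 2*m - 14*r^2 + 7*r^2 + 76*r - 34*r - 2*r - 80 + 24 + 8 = -10*m^2 - 52*m - 7*r^2 + r*(17*m + 40) - 48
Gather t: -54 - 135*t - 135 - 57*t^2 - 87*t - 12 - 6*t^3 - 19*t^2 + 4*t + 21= -6*t^3 - 76*t^2 - 218*t - 180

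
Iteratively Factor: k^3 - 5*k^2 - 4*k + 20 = (k + 2)*(k^2 - 7*k + 10) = (k - 2)*(k + 2)*(k - 5)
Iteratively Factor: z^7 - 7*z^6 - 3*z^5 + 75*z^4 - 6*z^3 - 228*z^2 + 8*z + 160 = (z - 2)*(z^6 - 5*z^5 - 13*z^4 + 49*z^3 + 92*z^2 - 44*z - 80) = (z - 5)*(z - 2)*(z^5 - 13*z^3 - 16*z^2 + 12*z + 16) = (z - 5)*(z - 4)*(z - 2)*(z^4 + 4*z^3 + 3*z^2 - 4*z - 4) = (z - 5)*(z - 4)*(z - 2)*(z + 2)*(z^3 + 2*z^2 - z - 2) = (z - 5)*(z - 4)*(z - 2)*(z + 2)^2*(z^2 - 1) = (z - 5)*(z - 4)*(z - 2)*(z - 1)*(z + 2)^2*(z + 1)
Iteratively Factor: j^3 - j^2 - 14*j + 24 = (j + 4)*(j^2 - 5*j + 6) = (j - 3)*(j + 4)*(j - 2)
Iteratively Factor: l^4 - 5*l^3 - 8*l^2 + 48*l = (l - 4)*(l^3 - l^2 - 12*l) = l*(l - 4)*(l^2 - l - 12) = l*(l - 4)^2*(l + 3)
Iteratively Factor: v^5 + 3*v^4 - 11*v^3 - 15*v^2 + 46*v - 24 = (v + 3)*(v^4 - 11*v^2 + 18*v - 8) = (v + 3)*(v + 4)*(v^3 - 4*v^2 + 5*v - 2) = (v - 2)*(v + 3)*(v + 4)*(v^2 - 2*v + 1) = (v - 2)*(v - 1)*(v + 3)*(v + 4)*(v - 1)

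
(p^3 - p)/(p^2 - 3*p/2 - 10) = 2*p*(1 - p^2)/(-2*p^2 + 3*p + 20)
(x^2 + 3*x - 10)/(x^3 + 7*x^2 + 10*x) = (x - 2)/(x*(x + 2))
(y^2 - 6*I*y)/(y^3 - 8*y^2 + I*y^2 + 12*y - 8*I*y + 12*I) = y*(y - 6*I)/(y^3 + y^2*(-8 + I) + 4*y*(3 - 2*I) + 12*I)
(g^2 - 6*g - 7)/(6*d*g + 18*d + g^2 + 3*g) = (g^2 - 6*g - 7)/(6*d*g + 18*d + g^2 + 3*g)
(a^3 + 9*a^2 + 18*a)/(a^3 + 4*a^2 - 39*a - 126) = a*(a + 6)/(a^2 + a - 42)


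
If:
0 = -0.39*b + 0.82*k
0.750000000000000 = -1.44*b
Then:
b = -0.52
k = -0.25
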